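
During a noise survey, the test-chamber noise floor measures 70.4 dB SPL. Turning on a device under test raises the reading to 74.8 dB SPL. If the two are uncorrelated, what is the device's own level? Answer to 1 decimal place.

72.8 dB SPL

Subtract intensities: L_src = 10·log₁₀(10^(L_total/10) − 10^(L_bg/10)).
L_src = 10·log₁₀(10^(74.8/10) − 10^(70.4/10)) = 10·log₁₀(19230000) = 72.8 dB SPL.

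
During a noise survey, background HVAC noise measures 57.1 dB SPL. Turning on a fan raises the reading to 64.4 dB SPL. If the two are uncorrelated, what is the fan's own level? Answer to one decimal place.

63.5 dB SPL

Background correction is a power subtraction:
L_src = 10·log₁₀(10^(64.4/10) − 10^(57.1/10)) = 10·log₁₀(2241000) = 63.5 dB SPL.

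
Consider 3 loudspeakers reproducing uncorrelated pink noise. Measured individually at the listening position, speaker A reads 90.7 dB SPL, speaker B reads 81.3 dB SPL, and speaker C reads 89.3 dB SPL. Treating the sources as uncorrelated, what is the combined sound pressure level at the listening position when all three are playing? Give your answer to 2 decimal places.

93.35 dB SPL

Add the sources as powers (linear), then convert back to dB:
L_total = 10·log₁₀(10^(90.7/10) + 10^(81.3/10) + 10^(89.3/10)) = 10·log₁₀(2161000000) = 93.35 dB SPL.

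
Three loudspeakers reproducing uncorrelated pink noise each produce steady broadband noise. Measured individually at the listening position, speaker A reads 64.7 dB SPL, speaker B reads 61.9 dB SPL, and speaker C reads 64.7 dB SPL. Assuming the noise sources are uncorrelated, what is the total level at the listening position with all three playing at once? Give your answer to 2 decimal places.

Incoherent sources sum as intensities:
L_total = 10·log₁₀(10^(64.7/10) + 10^(61.9/10) + 10^(64.7/10)) = 10·log₁₀(7451000) = 68.72 dB SPL.

68.72 dB SPL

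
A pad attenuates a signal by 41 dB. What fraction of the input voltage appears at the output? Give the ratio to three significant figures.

0.00891

Voltage ratio = 10^(dB/20).
10^(-41/20) = 10^(-2.050) = 0.00891.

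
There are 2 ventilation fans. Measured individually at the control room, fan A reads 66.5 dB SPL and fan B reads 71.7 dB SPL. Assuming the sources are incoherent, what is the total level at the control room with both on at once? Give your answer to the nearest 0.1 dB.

Uncorrelated sources add in intensity (power), not in dB.
L_total = 10·log₁₀(10^(66.5/10) + 10^(71.7/10)) = 10·log₁₀(19260000) = 72.8 dB SPL.

72.8 dB SPL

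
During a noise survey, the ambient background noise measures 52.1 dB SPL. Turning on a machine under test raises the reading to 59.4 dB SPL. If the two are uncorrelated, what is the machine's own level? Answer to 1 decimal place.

Subtract intensities: L_src = 10·log₁₀(10^(L_total/10) − 10^(L_bg/10)).
L_src = 10·log₁₀(10^(59.4/10) − 10^(52.1/10)) = 10·log₁₀(708800) = 58.5 dB SPL.

58.5 dB SPL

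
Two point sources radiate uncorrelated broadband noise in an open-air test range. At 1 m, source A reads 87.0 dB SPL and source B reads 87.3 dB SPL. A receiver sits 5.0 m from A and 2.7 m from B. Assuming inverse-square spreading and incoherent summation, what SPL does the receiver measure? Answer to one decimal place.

79.7 dB SPL

At the listener: L_A = 87.0 − 20·log₁₀(5.0) = 73.02 dB; L_B = 87.3 − 20·log₁₀(2.7) = 78.67 dB.
Combined: 10·log₁₀(10^(73.02/10)+10^(78.67/10)) = 79.7 dB SPL.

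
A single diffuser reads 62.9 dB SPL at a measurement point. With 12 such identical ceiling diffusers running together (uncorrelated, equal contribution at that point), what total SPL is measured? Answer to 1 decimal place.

73.7 dB SPL

12 equal incoherent sources raise the level by 10·log₁₀(12) = 10.79 dB.
L_total = 62.9 + 10.79 = 73.7 dB SPL.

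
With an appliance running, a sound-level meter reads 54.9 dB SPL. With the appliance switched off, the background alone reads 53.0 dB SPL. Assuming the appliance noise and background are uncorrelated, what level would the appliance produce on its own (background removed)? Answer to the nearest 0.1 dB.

50.4 dB SPL

Remove the background by subtracting linear intensities:
L_src = 10·log₁₀(10^(54.9/10) − 10^(53.0/10)) = 10·log₁₀(109500) = 50.4 dB SPL.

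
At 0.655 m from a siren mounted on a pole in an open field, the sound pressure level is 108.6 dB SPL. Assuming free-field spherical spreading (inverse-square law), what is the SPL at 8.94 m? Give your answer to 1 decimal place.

85.9 dB SPL

Inverse-square spreading gives ΔL = −20·log₁₀(d₂/d₁).
ΔL = −20·log₁₀(8.94/0.655) = -22.70 dB, so L₂ = 108.6 + (-22.70) = 85.9 dB SPL.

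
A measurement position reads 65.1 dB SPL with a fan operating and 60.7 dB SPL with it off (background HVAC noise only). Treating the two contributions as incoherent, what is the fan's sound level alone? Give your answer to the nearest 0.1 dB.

63.1 dB SPL

Subtract intensities: L_src = 10·log₁₀(10^(L_total/10) − 10^(L_bg/10)).
L_src = 10·log₁₀(10^(65.1/10) − 10^(60.7/10)) = 10·log₁₀(2061000) = 63.1 dB SPL.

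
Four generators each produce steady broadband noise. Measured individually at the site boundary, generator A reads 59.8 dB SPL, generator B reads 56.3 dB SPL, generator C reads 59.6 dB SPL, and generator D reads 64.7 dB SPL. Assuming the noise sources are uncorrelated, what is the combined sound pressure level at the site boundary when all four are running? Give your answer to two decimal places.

67.20 dB SPL

Incoherent sources sum as intensities:
L_total = 10·log₁₀(10^(59.8/10) + 10^(56.3/10) + 10^(59.6/10) + 10^(64.7/10)) = 10·log₁₀(5245000) = 67.20 dB SPL.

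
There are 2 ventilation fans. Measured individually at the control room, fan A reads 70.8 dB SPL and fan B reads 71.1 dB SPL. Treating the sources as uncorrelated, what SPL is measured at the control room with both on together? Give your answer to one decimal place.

74.0 dB SPL

Incoherent sources sum as intensities:
L_total = 10·log₁₀(10^(70.8/10) + 10^(71.1/10)) = 10·log₁₀(24910000) = 74.0 dB SPL.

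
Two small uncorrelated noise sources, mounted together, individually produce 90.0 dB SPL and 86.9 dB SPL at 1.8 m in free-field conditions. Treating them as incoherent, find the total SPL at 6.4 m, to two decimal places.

Combined at 1.8 m: 10·log₁₀(10^(90.0/10)+10^(86.9/10)) = 91.731 dB SPL.
Then apply −20·log₁₀(6.4/1.8) = -11.018 dB → 80.71 dB SPL.

80.71 dB SPL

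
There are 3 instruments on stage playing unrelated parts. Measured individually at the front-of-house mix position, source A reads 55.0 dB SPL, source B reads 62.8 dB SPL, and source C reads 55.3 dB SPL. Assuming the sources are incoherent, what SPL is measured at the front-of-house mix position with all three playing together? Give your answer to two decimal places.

Incoherent sources sum as intensities:
L_total = 10·log₁₀(10^(55.0/10) + 10^(62.8/10) + 10^(55.3/10)) = 10·log₁₀(2561000) = 64.08 dB SPL.

64.08 dB SPL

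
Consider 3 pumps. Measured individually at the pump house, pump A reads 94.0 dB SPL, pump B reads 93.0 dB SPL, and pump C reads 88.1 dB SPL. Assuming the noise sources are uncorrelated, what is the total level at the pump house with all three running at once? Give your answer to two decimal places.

97.12 dB SPL

Add the sources as powers (linear), then convert back to dB:
L_total = 10·log₁₀(10^(94.0/10) + 10^(93.0/10) + 10^(88.1/10)) = 10·log₁₀(5153000000) = 97.12 dB SPL.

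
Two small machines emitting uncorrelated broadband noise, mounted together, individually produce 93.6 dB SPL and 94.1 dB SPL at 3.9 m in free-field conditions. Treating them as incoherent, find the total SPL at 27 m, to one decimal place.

Combined at 3.9 m: 10·log₁₀(10^(93.6/10)+10^(94.1/10)) = 96.87 dB SPL.
Then apply −20·log₁₀(27/3.9) = -16.81 dB → 80.1 dB SPL.

80.1 dB SPL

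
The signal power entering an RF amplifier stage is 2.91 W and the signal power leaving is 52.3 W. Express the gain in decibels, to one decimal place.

12.5 dB

Power is a power quantity, so gain = 10·log₁₀(P_out/P_in).
10·log₁₀(52.3/2.91) = 10·log₁₀(17.97) = 12.5 dB.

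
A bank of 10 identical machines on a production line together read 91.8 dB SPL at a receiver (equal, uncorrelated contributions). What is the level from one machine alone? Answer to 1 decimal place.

81.8 dB SPL

10 equal incoherent sources add 10·log₁₀(10) = 10.00 dB over one source.
L_one = 91.8 − 10.00 = 81.8 dB SPL.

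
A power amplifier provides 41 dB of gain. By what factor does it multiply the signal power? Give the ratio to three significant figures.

12600

Power ratio = 10^(dB/10).
10^(41/10) = 10^(4.100) = 12600.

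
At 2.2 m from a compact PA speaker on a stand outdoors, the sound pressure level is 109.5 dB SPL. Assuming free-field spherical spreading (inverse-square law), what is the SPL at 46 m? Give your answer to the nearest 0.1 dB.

For a point source in a free field, ΔL = −20·log₁₀(d₂/d₁).
ΔL = −20·log₁₀(46/2.2) = -26.41 dB, so L₂ = 109.5 + (-26.41) = 83.1 dB SPL.

83.1 dB SPL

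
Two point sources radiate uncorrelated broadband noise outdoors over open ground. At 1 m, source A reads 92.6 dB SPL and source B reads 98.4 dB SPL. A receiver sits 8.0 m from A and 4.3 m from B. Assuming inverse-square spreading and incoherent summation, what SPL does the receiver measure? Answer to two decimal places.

At the listener: L_A = 92.6 − 20·log₁₀(8.0) = 74.538 dB; L_B = 98.4 − 20·log₁₀(4.3) = 85.731 dB.
Combined: 10·log₁₀(10^(74.538/10)+10^(85.731/10)) = 86.05 dB SPL.

86.05 dB SPL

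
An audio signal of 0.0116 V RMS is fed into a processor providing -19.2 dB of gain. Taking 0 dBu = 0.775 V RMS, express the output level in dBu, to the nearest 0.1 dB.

Input level: 20·log₁₀(0.0116/0.775) = -36.50 dBu.
Output: -36.50 − 19.2 = -55.7 dBu.

-55.7 dBu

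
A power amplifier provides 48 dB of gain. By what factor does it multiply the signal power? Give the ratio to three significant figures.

Power ratio = 10^(dB/10).
10^(48/10) = 10^(4.800) = 63100.

63100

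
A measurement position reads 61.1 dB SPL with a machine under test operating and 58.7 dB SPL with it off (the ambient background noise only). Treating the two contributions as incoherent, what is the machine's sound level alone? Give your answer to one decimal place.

57.4 dB SPL

Remove the background by subtracting linear intensities:
L_src = 10·log₁₀(10^(61.1/10) − 10^(58.7/10)) = 10·log₁₀(546900) = 57.4 dB SPL.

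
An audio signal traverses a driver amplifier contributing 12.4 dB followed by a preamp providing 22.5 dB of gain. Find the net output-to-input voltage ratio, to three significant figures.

55.6

Net gain = 12.4 + 22.5 = 34.9 dB.
Voltage ratio = 10^(34.9/20) = 55.6.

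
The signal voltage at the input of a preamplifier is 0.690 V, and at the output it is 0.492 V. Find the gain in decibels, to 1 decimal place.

Voltage ratio → dB uses the 20·log₁₀ form:
20·log₁₀(0.492/0.690) = 20·log₁₀(0.7130) = -2.9 dB.

-2.9 dB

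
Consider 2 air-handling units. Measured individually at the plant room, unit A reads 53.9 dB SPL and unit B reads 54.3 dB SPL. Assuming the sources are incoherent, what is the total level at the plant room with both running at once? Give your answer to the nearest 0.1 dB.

57.1 dB SPL

Incoherent sources sum as intensities:
L_total = 10·log₁₀(10^(53.9/10) + 10^(54.3/10)) = 10·log₁₀(514600) = 57.1 dB SPL.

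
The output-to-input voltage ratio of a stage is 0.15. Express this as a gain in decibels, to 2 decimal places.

-16.48 dB

Voltage ratio → dB uses the 20·log₁₀ form:
20·log₁₀(0.15) = -16.48 dB.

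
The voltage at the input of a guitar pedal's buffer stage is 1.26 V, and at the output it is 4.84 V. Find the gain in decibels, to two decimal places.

Voltage ratio → dB uses the 20·log₁₀ form:
20·log₁₀(4.84/1.26) = 20·log₁₀(3.841) = 11.69 dB.

11.69 dB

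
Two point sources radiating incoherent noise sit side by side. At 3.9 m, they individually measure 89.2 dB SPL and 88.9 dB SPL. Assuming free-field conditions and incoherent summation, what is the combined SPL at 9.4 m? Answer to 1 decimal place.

Combined at 3.9 m: 10·log₁₀(10^(89.2/10)+10^(88.9/10)) = 92.06 dB SPL.
Then apply −20·log₁₀(9.4/3.9) = -7.64 dB → 84.4 dB SPL.

84.4 dB SPL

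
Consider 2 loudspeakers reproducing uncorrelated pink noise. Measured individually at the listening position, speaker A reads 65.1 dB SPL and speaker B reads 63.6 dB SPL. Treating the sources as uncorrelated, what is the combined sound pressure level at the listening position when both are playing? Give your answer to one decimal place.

Uncorrelated sources add in intensity (power), not in dB.
L_total = 10·log₁₀(10^(65.1/10) + 10^(63.6/10)) = 10·log₁₀(5527000) = 67.4 dB SPL.

67.4 dB SPL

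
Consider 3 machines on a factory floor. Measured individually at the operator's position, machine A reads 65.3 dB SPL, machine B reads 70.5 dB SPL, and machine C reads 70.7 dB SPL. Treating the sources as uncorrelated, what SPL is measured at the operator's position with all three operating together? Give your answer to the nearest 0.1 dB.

Uncorrelated sources add in intensity (power), not in dB.
L_total = 10·log₁₀(10^(65.3/10) + 10^(70.5/10) + 10^(70.7/10)) = 10·log₁₀(26360000) = 74.2 dB SPL.

74.2 dB SPL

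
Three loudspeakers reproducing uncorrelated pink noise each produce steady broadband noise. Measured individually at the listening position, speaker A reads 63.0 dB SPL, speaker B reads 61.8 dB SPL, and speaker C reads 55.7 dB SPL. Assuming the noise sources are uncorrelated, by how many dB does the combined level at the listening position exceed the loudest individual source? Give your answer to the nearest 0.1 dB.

Incoherent sources sum as intensities:
L_total = 10·log₁₀(10^(63.0/10) + 10^(61.8/10) + 10^(55.7/10)) = 65.89 dB SPL.
Excess over the loudest (63.0 dB): 65.89 − 63.0 = 2.9 dB.

2.9 dB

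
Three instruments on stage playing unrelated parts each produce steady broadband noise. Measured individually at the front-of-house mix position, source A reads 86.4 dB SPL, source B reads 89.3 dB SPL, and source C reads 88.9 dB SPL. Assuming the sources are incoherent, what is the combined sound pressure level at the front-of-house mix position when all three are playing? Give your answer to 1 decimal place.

93.1 dB SPL

Add the sources as powers (linear), then convert back to dB:
L_total = 10·log₁₀(10^(86.4/10) + 10^(89.3/10) + 10^(88.9/10)) = 10·log₁₀(2064000000) = 93.1 dB SPL.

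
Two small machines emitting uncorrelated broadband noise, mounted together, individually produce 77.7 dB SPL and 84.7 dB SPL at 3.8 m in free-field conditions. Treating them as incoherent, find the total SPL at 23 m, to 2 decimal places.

69.85 dB SPL

Combined at 3.8 m: 10·log₁₀(10^(77.7/10)+10^(84.7/10)) = 85.490 dB SPL.
Then apply −20·log₁₀(23/3.8) = -15.639 dB → 69.85 dB SPL.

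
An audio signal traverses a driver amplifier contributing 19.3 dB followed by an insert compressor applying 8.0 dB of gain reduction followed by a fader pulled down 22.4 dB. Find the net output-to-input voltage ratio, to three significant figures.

0.279

Net gain = 19.3 + (−8.0) + (−22.4) = -11.1 dB.
Voltage ratio = 10^(-11.1/20) = 0.279.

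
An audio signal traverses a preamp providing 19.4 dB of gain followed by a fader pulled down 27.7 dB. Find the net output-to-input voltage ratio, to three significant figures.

0.385

Net gain = 19.4 + (−27.7) = -8.3 dB.
Voltage ratio = 10^(-8.3/20) = 0.385.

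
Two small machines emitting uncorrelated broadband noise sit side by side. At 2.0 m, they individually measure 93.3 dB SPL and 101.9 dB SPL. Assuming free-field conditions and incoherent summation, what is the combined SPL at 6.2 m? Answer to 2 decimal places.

92.63 dB SPL

Combined at 2.0 m: 10·log₁₀(10^(93.3/10)+10^(101.9/10)) = 102.462 dB SPL.
Then apply −20·log₁₀(6.2/2.0) = -9.827 dB → 92.63 dB SPL.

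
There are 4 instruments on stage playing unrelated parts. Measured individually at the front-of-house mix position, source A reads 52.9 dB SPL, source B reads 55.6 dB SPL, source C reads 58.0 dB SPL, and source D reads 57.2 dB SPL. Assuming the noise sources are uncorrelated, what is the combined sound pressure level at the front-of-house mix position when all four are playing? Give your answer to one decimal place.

Uncorrelated sources add in intensity (power), not in dB.
L_total = 10·log₁₀(10^(52.9/10) + 10^(55.6/10) + 10^(58.0/10) + 10^(57.2/10)) = 10·log₁₀(1714000) = 62.3 dB SPL.

62.3 dB SPL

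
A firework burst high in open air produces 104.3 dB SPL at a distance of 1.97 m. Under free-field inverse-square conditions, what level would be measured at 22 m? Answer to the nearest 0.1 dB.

Free-field point source: level drops by 20·log₁₀ of the distance ratio.
ΔL = −20·log₁₀(22/1.97) = -20.96 dB, so L₂ = 104.3 + (-20.96) = 83.3 dB SPL.

83.3 dB SPL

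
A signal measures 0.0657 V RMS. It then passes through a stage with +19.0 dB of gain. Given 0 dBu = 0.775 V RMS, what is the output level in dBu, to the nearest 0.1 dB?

-2.4 dBu

Input level: 20·log₁₀(0.0657/0.775) = -21.43 dBu.
Output: -21.43 + 19.0 = -2.4 dBu.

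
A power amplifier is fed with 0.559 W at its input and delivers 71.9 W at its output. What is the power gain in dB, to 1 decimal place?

21.1 dB

For a power ratio, dB = 10·log₁₀(P₂/P₁).
10·log₁₀(71.9/0.559) = 10·log₁₀(128.6) = 21.1 dB.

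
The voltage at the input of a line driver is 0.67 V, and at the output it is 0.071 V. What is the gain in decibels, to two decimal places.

Voltage is an amplitude quantity, so gain = 20·log₁₀(V_out/V_in).
20·log₁₀(0.071/0.67) = 20·log₁₀(0.1060) = -19.50 dB.

-19.50 dB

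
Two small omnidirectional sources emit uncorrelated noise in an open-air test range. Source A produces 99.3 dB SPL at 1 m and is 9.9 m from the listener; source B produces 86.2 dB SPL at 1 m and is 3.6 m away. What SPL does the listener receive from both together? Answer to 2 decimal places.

80.76 dB SPL

At the listener: L_A = 99.3 − 20·log₁₀(9.9) = 79.387 dB; L_B = 86.2 − 20·log₁₀(3.6) = 75.074 dB.
Combined: 10·log₁₀(10^(79.387/10)+10^(75.074/10)) = 80.76 dB SPL.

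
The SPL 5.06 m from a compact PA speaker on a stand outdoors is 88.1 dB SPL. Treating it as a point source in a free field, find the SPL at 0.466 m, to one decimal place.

108.8 dB SPL

Free-field point source: level drops by 20·log₁₀ of the distance ratio.
ΔL = −20·log₁₀(0.466/5.06) = 20.72 dB, so L₂ = 88.1 + (20.72) = 108.8 dB SPL.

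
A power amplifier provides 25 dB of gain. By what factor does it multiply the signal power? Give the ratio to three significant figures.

Power ratio = 10^(dB/10).
10^(25/10) = 10^(2.500) = 316.

316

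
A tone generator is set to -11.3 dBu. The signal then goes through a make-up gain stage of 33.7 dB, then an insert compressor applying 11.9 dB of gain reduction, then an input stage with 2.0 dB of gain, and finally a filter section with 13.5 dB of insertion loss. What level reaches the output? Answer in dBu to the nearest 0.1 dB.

Cascaded gains and losses add directly in dB.
-11.3 + 33.7 − 11.9 + 2.0 − 13.5 = -1.0 dBu.

-1.0 dBu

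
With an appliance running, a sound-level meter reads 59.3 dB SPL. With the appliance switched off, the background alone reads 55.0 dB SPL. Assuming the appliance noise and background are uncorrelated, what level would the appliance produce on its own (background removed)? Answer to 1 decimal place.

57.3 dB SPL

Remove the background by subtracting linear intensities:
L_src = 10·log₁₀(10^(59.3/10) − 10^(55.0/10)) = 10·log₁₀(534900) = 57.3 dB SPL.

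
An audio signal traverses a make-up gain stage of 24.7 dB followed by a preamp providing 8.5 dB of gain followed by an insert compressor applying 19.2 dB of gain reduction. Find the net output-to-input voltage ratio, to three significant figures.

Net gain = 24.7 + 8.5 + (−19.2) = 14.0 dB.
Voltage ratio = 10^(14.0/20) = 5.01.

5.01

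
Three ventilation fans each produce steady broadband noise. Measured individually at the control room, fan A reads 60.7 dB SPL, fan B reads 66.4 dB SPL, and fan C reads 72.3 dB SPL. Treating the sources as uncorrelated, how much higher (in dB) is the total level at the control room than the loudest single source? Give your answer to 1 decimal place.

Uncorrelated sources add in intensity (power), not in dB.
L_total = 10·log₁₀(10^(60.7/10) + 10^(66.4/10) + 10^(72.3/10)) = 73.53 dB SPL.
Excess over the loudest (72.3 dB): 73.53 − 72.3 = 1.2 dB.

1.2 dB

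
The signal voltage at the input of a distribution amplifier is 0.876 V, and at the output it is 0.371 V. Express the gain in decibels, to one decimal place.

-7.5 dB

For a voltage ratio, dB = 20·log₁₀(V₂/V₁).
20·log₁₀(0.371/0.876) = 20·log₁₀(0.4235) = -7.5 dB.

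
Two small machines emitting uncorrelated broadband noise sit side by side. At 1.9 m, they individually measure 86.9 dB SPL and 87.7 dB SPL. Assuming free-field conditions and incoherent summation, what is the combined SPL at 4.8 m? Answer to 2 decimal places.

82.28 dB SPL

Combined at 1.9 m: 10·log₁₀(10^(86.9/10)+10^(87.7/10)) = 90.329 dB SPL.
Then apply −20·log₁₀(4.8/1.9) = -8.050 dB → 82.28 dB SPL.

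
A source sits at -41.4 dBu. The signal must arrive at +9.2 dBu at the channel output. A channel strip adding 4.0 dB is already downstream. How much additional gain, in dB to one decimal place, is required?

The required make-up gain is the shortfall in the dB sum.
G = +9.2 − (-41.4) − 4.0 = 46.6 dB.

46.6 dB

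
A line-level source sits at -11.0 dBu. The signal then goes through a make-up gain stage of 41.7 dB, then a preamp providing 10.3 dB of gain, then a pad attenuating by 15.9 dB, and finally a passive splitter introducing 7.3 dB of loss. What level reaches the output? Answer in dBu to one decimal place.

+17.8 dBu

In dB, series stages simply add:
-11.0 + 41.7 + 10.3 − 15.9 − 7.3 = +17.8 dBu.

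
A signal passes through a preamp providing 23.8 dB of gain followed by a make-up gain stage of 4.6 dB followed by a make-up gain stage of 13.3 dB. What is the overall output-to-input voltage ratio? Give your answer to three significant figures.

122

Net gain = 23.8 + 4.6 + 13.3 = 41.7 dB.
Voltage ratio = 10^(41.7/20) = 122.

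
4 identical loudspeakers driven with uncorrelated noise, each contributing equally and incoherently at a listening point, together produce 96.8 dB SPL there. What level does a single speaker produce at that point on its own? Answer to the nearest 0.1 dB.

90.8 dB SPL

4 equal incoherent sources add 10·log₁₀(4) = 6.02 dB over one source.
L_one = 96.8 − 6.02 = 90.8 dB SPL.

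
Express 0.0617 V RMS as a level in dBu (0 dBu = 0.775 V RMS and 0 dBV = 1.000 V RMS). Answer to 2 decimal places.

-21.98 dBu

dBu = 20·log₁₀(V / 0.775 V).
20·log₁₀(0.0617/0.775) = -21.98 dBu.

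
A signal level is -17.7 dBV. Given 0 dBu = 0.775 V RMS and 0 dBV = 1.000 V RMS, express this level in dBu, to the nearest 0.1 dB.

The offset between the scales is 20·log₁₀(0.775/1.000) = −2.214 dB.
So dBu = -17.7 + 2.214 = -15.5 dBu.

-15.5 dBu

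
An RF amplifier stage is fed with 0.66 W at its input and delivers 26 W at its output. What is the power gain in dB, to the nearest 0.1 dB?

16.0 dB

Power ratio → dB uses the 10·log₁₀ form:
10·log₁₀(26/0.66) = 10·log₁₀(39.39) = 16.0 dB.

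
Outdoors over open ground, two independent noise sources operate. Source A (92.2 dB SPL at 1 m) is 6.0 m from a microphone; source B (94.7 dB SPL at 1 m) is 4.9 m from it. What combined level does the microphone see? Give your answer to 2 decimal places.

82.28 dB SPL

At the listener: L_A = 92.2 − 20·log₁₀(6.0) = 76.637 dB; L_B = 94.7 − 20·log₁₀(4.9) = 80.896 dB.
Combined: 10·log₁₀(10^(76.637/10)+10^(80.896/10)) = 82.28 dB SPL.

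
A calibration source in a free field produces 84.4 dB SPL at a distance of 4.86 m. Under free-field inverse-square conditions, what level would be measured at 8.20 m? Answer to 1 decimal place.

79.9 dB SPL

For a point source in a free field, ΔL = −20·log₁₀(d₂/d₁).
ΔL = −20·log₁₀(8.20/4.86) = -4.54 dB, so L₂ = 84.4 + (-4.54) = 79.9 dB SPL.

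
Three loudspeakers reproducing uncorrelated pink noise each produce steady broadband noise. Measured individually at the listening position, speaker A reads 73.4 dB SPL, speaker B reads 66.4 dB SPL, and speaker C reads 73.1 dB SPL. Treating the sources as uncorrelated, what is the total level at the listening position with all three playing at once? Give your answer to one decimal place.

Incoherent sources sum as intensities:
L_total = 10·log₁₀(10^(73.4/10) + 10^(66.4/10) + 10^(73.1/10)) = 10·log₁₀(46660000) = 76.7 dB SPL.

76.7 dB SPL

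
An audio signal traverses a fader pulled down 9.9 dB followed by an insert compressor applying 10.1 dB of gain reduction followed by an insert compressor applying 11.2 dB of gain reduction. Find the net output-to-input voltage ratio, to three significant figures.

Net gain = (−9.9) + (−10.1) + (−11.2) = -31.2 dB.
Voltage ratio = 10^(-31.2/20) = 0.0275.

0.0275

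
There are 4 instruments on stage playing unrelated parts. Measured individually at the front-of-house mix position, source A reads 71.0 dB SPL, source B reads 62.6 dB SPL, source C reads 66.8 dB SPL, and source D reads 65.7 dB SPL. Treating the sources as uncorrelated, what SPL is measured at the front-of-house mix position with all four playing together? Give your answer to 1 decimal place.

Uncorrelated sources add in intensity (power), not in dB.
L_total = 10·log₁₀(10^(71.0/10) + 10^(62.6/10) + 10^(66.8/10) + 10^(65.7/10)) = 10·log₁₀(22910000) = 73.6 dB SPL.

73.6 dB SPL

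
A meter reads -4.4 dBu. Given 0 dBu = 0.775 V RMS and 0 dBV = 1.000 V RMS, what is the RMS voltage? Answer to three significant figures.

V = 0.775 V × 10^(-4.4/20).
= 0.775 × 0.6026 = 0.467 V.

0.467 V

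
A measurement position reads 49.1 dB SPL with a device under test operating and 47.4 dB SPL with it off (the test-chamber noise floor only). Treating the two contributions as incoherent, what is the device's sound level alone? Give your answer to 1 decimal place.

44.2 dB SPL

Background correction is a power subtraction:
L_src = 10·log₁₀(10^(49.1/10) − 10^(47.4/10)) = 10·log₁₀(26330) = 44.2 dB SPL.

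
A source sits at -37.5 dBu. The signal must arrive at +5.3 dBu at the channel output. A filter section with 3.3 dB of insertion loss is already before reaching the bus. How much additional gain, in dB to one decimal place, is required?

46.1 dB

The required make-up gain is the shortfall in the dB sum.
G = +5.3 − (-37.5) + 3.3 = 46.1 dB.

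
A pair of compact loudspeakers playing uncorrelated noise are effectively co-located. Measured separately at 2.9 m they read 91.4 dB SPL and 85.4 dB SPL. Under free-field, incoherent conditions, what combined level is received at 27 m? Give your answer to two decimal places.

Combined at 2.9 m: 10·log₁₀(10^(91.4/10)+10^(85.4/10)) = 92.373 dB SPL.
Then apply −20·log₁₀(27/2.9) = -19.379 dB → 72.99 dB SPL.

72.99 dB SPL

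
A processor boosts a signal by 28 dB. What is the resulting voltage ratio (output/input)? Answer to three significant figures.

Voltage ratio = 10^(dB/20).
10^(28/20) = 10^(1.400) = 25.1.

25.1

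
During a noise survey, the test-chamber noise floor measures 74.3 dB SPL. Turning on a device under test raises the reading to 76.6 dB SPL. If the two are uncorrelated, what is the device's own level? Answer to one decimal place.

Remove the background by subtracting linear intensities:
L_src = 10·log₁₀(10^(76.6/10) − 10^(74.3/10)) = 10·log₁₀(18790000) = 72.7 dB SPL.

72.7 dB SPL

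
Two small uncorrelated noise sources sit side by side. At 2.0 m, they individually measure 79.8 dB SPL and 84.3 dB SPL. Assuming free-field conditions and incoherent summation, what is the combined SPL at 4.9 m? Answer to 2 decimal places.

Combined at 2.0 m: 10·log₁₀(10^(79.8/10)+10^(84.3/10)) = 85.619 dB SPL.
Then apply −20·log₁₀(4.9/2.0) = -7.783 dB → 77.84 dB SPL.

77.84 dB SPL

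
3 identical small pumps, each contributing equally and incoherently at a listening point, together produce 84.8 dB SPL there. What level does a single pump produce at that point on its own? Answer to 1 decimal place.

80.0 dB SPL

3 equal incoherent sources add 10·log₁₀(3) = 4.77 dB over one source.
L_one = 84.8 − 4.77 = 80.0 dB SPL.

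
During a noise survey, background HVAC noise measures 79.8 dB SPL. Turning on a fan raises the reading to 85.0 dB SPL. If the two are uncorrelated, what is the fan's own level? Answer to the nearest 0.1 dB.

83.4 dB SPL

Background correction is a power subtraction:
L_src = 10·log₁₀(10^(85.0/10) − 10^(79.8/10)) = 10·log₁₀(220700000) = 83.4 dB SPL.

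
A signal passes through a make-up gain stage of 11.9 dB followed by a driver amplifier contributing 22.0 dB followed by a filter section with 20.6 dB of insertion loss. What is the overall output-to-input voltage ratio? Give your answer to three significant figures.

4.62

Net gain = 11.9 + 22.0 + (−20.6) = 13.3 dB.
Voltage ratio = 10^(13.3/20) = 4.62.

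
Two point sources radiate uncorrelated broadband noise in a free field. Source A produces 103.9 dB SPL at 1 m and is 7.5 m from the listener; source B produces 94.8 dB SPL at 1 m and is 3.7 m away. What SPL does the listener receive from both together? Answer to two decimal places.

At the listener: L_A = 103.9 − 20·log₁₀(7.5) = 86.399 dB; L_B = 94.8 − 20·log₁₀(3.7) = 83.436 dB.
Combined: 10·log₁₀(10^(86.399/10)+10^(83.436/10)) = 88.18 dB SPL.

88.18 dB SPL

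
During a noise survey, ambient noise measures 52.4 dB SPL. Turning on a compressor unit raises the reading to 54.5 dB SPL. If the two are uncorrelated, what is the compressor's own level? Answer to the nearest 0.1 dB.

Subtract intensities: L_src = 10·log₁₀(10^(L_total/10) − 10^(L_bg/10)).
L_src = 10·log₁₀(10^(54.5/10) − 10^(52.4/10)) = 10·log₁₀(108100) = 50.3 dB SPL.

50.3 dB SPL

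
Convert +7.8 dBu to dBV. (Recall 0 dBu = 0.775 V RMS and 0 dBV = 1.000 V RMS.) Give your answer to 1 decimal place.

The offset between the scales is 20·log₁₀(0.775/1.000) = −2.214 dB.
So dBV = +7.8 − 2.214 = +5.6 dBV.

+5.6 dBV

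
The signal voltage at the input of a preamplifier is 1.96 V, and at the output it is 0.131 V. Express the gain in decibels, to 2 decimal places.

Voltage is an amplitude quantity, so gain = 20·log₁₀(V_out/V_in).
20·log₁₀(0.131/1.96) = 20·log₁₀(0.06684) = -23.50 dB.

-23.50 dB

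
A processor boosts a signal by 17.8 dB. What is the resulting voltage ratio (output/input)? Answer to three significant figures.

Voltage ratio = 10^(dB/20).
10^(17.8/20) = 10^(0.8900) = 7.76.

7.76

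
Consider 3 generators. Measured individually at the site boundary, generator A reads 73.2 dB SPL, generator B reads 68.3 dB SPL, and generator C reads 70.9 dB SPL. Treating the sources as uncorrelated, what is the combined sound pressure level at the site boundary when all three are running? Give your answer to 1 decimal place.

76.0 dB SPL

Uncorrelated sources add in intensity (power), not in dB.
L_total = 10·log₁₀(10^(73.2/10) + 10^(68.3/10) + 10^(70.9/10)) = 10·log₁₀(39960000) = 76.0 dB SPL.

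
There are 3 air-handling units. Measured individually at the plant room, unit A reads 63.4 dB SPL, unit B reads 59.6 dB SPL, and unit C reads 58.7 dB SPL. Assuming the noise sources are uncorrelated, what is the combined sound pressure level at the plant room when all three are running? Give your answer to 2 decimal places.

65.84 dB SPL

Uncorrelated sources add in intensity (power), not in dB.
L_total = 10·log₁₀(10^(63.4/10) + 10^(59.6/10) + 10^(58.7/10)) = 10·log₁₀(3841000) = 65.84 dB SPL.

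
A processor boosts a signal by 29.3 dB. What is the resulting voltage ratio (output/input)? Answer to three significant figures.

Voltage ratio = 10^(dB/20).
10^(29.3/20) = 10^(1.465) = 29.2.

29.2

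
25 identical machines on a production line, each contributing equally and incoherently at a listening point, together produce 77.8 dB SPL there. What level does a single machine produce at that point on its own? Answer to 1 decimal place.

63.8 dB SPL

25 equal incoherent sources add 10·log₁₀(25) = 13.98 dB over one source.
L_one = 77.8 − 13.98 = 63.8 dB SPL.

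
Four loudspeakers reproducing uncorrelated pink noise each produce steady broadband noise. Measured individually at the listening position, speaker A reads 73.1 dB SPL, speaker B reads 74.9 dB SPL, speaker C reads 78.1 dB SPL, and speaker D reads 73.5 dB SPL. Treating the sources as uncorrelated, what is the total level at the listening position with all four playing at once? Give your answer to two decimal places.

Uncorrelated sources add in intensity (power), not in dB.
L_total = 10·log₁₀(10^(73.1/10) + 10^(74.9/10) + 10^(78.1/10) + 10^(73.5/10)) = 10·log₁₀(138300000) = 81.41 dB SPL.

81.41 dB SPL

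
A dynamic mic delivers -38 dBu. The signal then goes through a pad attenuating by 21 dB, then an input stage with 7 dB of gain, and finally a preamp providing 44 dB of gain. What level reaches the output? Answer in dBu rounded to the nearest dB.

In dB, series stages simply add:
-38 − 21 + 7 + 44 = -8 dBu.

-8 dBu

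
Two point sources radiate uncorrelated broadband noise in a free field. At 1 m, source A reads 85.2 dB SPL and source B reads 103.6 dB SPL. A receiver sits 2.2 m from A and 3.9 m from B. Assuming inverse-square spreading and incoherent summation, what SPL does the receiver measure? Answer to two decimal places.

91.97 dB SPL

At the listener: L_A = 85.2 − 20·log₁₀(2.2) = 78.352 dB; L_B = 103.6 − 20·log₁₀(3.9) = 91.779 dB.
Combined: 10·log₁₀(10^(78.352/10)+10^(91.779/10)) = 91.97 dB SPL.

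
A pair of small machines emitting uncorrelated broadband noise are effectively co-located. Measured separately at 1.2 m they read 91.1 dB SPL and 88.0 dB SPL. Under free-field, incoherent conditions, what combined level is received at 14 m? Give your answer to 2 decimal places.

Combined at 1.2 m: 10·log₁₀(10^(91.1/10)+10^(88.0/10)) = 92.831 dB SPL.
Then apply −20·log₁₀(14/1.2) = -21.339 dB → 71.49 dB SPL.

71.49 dB SPL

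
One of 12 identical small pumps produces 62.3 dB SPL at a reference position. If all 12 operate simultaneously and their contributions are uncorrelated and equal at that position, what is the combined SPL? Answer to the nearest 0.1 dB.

73.1 dB SPL

12 equal incoherent sources raise the level by 10·log₁₀(12) = 10.79 dB.
L_total = 62.3 + 10.79 = 73.1 dB SPL.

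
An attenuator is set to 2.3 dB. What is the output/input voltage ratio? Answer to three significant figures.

0.767

Voltage ratio = 10^(dB/20).
10^(-2.3/20) = 10^(-0.1150) = 0.767.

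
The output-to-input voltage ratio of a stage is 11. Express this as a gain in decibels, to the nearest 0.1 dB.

20.8 dB

Voltage is an amplitude quantity, so gain = 20·log₁₀(V_out/V_in).
20·log₁₀(11) = 20.8 dB.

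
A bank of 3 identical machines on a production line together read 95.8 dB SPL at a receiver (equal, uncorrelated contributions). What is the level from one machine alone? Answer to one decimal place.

3 equal incoherent sources add 10·log₁₀(3) = 4.77 dB over one source.
L_one = 95.8 − 4.77 = 91.0 dB SPL.

91.0 dB SPL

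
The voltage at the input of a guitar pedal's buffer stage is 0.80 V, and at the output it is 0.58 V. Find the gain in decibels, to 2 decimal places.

Voltage ratio → dB uses the 20·log₁₀ form:
20·log₁₀(0.58/0.80) = 20·log₁₀(0.7250) = -2.79 dB.

-2.79 dB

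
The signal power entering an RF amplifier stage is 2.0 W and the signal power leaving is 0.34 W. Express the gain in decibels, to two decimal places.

-7.70 dB

Power is a power quantity, so gain = 10·log₁₀(P_out/P_in).
10·log₁₀(0.34/2.0) = 10·log₁₀(0.1700) = -7.70 dB.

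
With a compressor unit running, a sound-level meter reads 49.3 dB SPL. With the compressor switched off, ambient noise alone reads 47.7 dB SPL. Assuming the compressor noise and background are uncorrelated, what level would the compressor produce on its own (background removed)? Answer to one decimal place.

Background correction is a power subtraction:
L_src = 10·log₁₀(10^(49.3/10) − 10^(47.7/10)) = 10·log₁₀(26230) = 44.2 dB SPL.

44.2 dB SPL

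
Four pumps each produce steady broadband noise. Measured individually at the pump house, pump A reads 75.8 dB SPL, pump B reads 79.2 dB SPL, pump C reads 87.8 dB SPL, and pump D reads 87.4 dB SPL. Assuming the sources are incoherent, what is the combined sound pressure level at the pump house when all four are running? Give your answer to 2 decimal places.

Uncorrelated sources add in intensity (power), not in dB.
L_total = 10·log₁₀(10^(75.8/10) + 10^(79.2/10) + 10^(87.8/10) + 10^(87.4/10)) = 10·log₁₀(1273000000) = 91.05 dB SPL.

91.05 dB SPL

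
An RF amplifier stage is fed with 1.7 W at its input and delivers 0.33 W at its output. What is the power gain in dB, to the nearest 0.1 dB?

Power ratio → dB uses the 10·log₁₀ form:
10·log₁₀(0.33/1.7) = 10·log₁₀(0.1941) = -7.1 dB.

-7.1 dB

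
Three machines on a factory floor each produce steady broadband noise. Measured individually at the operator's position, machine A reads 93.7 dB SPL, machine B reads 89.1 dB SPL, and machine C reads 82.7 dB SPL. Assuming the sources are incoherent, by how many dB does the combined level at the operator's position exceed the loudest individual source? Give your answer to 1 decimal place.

Uncorrelated sources add in intensity (power), not in dB.
L_total = 10·log₁₀(10^(93.7/10) + 10^(89.1/10) + 10^(82.7/10)) = 95.24 dB SPL.
Excess over the loudest (93.7 dB): 95.24 − 93.7 = 1.5 dB.

1.5 dB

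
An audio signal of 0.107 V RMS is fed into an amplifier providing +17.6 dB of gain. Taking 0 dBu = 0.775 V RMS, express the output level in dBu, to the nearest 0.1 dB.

Input level: 20·log₁₀(0.107/0.775) = -17.20 dBu.
Output: -17.20 + 17.6 = +0.4 dBu.

+0.4 dBu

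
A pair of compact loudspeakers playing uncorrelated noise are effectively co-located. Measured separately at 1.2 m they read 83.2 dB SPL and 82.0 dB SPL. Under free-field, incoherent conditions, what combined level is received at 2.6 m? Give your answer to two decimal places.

Combined at 1.2 m: 10·log₁₀(10^(83.2/10)+10^(82.0/10)) = 85.652 dB SPL.
Then apply −20·log₁₀(2.6/1.2) = -6.716 dB → 78.94 dB SPL.

78.94 dB SPL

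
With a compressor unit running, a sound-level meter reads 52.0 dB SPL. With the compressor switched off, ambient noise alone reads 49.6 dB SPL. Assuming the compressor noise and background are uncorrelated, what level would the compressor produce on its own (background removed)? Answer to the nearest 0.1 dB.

Background correction is a power subtraction:
L_src = 10·log₁₀(10^(52.0/10) − 10^(49.6/10)) = 10·log₁₀(67290) = 48.3 dB SPL.

48.3 dB SPL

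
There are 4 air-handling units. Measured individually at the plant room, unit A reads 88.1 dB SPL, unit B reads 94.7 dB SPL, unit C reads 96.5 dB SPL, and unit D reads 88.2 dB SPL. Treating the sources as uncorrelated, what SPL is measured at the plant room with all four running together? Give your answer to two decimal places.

Uncorrelated sources add in intensity (power), not in dB.
L_total = 10·log₁₀(10^(88.1/10) + 10^(94.7/10) + 10^(96.5/10) + 10^(88.2/10)) = 10·log₁₀(8724000000) = 99.41 dB SPL.

99.41 dB SPL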